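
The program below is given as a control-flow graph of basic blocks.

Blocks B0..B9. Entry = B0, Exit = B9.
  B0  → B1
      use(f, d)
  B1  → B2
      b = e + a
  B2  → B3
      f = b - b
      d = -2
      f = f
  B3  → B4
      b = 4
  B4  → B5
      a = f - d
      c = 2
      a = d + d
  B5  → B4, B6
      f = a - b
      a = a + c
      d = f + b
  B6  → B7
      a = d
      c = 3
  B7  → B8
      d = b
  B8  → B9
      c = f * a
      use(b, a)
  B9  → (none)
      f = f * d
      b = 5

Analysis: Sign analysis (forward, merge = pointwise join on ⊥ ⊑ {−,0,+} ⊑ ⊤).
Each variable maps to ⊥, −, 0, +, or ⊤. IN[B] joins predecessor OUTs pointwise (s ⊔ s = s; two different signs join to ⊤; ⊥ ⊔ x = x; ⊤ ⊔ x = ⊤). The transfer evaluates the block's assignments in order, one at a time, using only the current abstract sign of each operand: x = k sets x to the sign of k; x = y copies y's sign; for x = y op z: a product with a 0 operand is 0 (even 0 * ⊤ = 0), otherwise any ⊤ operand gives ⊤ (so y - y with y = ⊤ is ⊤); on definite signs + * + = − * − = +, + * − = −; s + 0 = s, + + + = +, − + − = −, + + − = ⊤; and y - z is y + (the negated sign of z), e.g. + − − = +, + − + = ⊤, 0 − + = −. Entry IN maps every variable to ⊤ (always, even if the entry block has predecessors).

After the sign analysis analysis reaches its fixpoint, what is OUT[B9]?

Answer: {a: ⊤, b: +, c: ⊤, d: +, e: ⊤, f: ⊤}

Working:
Fixpoint table:
  B0:   IN=(all ⊤)   OUT=(all ⊤)
  B1:   IN=(all ⊤)   OUT=(all ⊤)
  B2:   IN=(all ⊤)   OUT={d:-; rest ⊤}
  B3:   IN={d:-; rest ⊤}   OUT={b:+, d:-; rest ⊤}
  B4:   IN={b:+; rest ⊤}   OUT={b:+, c:+; rest ⊤}
  B5:   IN={b:+, c:+; rest ⊤}   OUT={b:+, c:+; rest ⊤}
  B6:   IN={b:+, c:+; rest ⊤}   OUT={b:+, c:+; rest ⊤}
  B7:   IN={b:+, c:+; rest ⊤}   OUT={b:+, c:+, d:+; rest ⊤}
  B8:   IN={b:+, c:+, d:+; rest ⊤}   OUT={b:+, d:+; rest ⊤}
  B9:   IN={b:+, d:+; rest ⊤}   OUT={b:+, d:+; rest ⊤}

Merge at B9: IN[B9] = OUT[B8] = {a: ⊤, b: +, c: ⊤, d: +, e: ⊤, f: ⊤}
Applying B9's transfer function to that IN value gives OUT[B9] (row B9 above).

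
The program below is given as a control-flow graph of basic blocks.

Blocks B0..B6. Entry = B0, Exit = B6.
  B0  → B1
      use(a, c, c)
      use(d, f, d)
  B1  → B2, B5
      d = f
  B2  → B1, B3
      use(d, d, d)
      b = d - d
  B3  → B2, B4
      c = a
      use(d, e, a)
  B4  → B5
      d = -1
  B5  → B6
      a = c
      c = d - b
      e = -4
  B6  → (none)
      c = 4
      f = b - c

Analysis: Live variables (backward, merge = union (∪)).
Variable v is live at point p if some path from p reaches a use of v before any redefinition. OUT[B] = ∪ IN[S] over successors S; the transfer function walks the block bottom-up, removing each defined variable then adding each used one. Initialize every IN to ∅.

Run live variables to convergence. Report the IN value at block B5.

Answer: {b, c, d}

Derivation:
Fixpoint table:
  B0: | IN={a, b, c, d, e, f} | OUT={a, b, c, e, f}
  B1: | IN={a, b, c, e, f} | OUT={a, b, c, d, e, f}
  B2: | IN={a, c, d, e, f} | OUT={a, b, c, d, e, f}
  B3: | IN={a, b, d, e, f} | OUT={a, b, c, d, e, f}
  B4: | IN={b, c} | OUT={b, c, d}
  B5: | IN={b, c, d} | OUT={b}
  B6: | IN={b} | OUT={}

Merge at B5: OUT[B5] = IN[B6] = {b}
Applying B5's transfer function to that OUT value gives IN[B5] (row B5 above).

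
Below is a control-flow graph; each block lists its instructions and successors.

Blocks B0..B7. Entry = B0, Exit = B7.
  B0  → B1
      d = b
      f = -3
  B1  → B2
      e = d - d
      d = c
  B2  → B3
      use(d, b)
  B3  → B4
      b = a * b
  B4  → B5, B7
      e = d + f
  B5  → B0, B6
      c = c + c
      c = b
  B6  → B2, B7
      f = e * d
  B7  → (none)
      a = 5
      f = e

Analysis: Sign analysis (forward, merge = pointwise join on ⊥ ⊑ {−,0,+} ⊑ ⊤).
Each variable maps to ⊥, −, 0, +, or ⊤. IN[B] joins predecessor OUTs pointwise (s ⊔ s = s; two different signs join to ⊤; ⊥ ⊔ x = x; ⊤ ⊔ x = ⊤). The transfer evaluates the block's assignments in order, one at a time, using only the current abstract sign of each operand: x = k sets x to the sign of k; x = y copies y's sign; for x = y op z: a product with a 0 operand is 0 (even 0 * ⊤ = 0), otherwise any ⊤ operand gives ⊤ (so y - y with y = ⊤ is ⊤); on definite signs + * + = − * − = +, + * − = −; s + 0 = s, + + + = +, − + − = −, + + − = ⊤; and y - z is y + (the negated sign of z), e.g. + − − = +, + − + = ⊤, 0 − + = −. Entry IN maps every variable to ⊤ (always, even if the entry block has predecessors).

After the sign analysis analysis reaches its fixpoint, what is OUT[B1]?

Converged values:
  B0:  IN=(all ⊤)  OUT={f:-; rest ⊤}
  B1:  IN={f:-; rest ⊤}  OUT={f:-; rest ⊤}
  B2:  IN=(all ⊤)  OUT=(all ⊤)
  B3:  IN=(all ⊤)  OUT=(all ⊤)
  B4:  IN=(all ⊤)  OUT=(all ⊤)
  B5:  IN=(all ⊤)  OUT=(all ⊤)
  B6:  IN=(all ⊤)  OUT=(all ⊤)
  B7:  IN=(all ⊤)  OUT={a:+; rest ⊤}

Merge at B1: IN[B1] = OUT[B0] = {a: ⊤, b: ⊤, c: ⊤, d: ⊤, e: ⊤, f: -}
Applying B1's transfer function to that IN value gives OUT[B1] (row B1 above).

Answer: {a: ⊤, b: ⊤, c: ⊤, d: ⊤, e: ⊤, f: -}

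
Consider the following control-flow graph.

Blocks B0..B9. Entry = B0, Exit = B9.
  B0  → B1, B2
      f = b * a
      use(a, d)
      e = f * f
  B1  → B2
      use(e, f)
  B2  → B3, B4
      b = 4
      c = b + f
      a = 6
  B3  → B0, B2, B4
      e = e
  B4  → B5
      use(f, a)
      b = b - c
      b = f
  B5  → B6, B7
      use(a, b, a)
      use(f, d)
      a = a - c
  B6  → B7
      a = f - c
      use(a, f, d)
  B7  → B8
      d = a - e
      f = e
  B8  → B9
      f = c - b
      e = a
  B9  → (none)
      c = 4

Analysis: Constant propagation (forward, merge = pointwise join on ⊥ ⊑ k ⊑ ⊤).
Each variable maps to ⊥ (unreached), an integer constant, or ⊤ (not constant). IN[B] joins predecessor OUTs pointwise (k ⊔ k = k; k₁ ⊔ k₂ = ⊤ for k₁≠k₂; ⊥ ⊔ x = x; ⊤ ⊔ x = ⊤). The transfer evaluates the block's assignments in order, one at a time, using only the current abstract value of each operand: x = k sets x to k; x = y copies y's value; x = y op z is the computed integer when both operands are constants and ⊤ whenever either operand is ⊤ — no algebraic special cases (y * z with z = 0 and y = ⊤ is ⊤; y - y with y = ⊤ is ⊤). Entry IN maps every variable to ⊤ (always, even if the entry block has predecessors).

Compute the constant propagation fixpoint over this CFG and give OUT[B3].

Answer: {a: 6, b: 4, c: ⊤, d: ⊤, e: ⊤, f: ⊤}

Derivation:
Converged values:
  B0: | IN=(all ⊤) | OUT=(all ⊤)
  B1: | IN=(all ⊤) | OUT=(all ⊤)
  B2: | IN=(all ⊤) | OUT={a:6, b:4; rest ⊤}
  B3: | IN={a:6, b:4; rest ⊤} | OUT={a:6, b:4; rest ⊤}
  B4: | IN={a:6, b:4; rest ⊤} | OUT={a:6; rest ⊤}
  B5: | IN={a:6; rest ⊤} | OUT=(all ⊤)
  B6: | IN=(all ⊤) | OUT=(all ⊤)
  B7: | IN=(all ⊤) | OUT=(all ⊤)
  B8: | IN=(all ⊤) | OUT=(all ⊤)
  B9: | IN=(all ⊤) | OUT={c:4; rest ⊤}

Merge at B3: IN[B3] = OUT[B2] = {a: 6, b: 4, c: ⊤, d: ⊤, e: ⊤, f: ⊤}
Applying B3's transfer function to that IN value gives OUT[B3] (row B3 above).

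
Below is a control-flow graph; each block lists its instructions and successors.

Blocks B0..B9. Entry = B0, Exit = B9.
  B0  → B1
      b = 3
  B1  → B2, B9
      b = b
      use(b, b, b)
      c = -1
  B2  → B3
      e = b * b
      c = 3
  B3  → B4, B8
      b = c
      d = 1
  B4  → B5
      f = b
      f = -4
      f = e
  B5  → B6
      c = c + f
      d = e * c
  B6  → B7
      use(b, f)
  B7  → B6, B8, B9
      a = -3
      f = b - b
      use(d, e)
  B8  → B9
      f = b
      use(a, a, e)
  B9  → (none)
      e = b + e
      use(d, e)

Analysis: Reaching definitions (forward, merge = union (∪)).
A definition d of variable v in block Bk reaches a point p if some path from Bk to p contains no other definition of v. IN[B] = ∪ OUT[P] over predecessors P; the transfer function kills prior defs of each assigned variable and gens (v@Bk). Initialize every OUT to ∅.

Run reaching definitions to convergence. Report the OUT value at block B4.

Converged values:
  B0:   IN={}   OUT={b@B0}
  B1:   IN={b@B0}   OUT={b@B1, c@B1}
  B2:   IN={b@B1, c@B1}   OUT={b@B1, c@B2, e@B2}
  B3:   IN={b@B1, c@B2, e@B2}   OUT={b@B3, c@B2, d@B3, e@B2}
  B4:   IN={b@B3, c@B2, d@B3, e@B2}   OUT={b@B3, c@B2, d@B3, e@B2, f@B4}
  B5:   IN={b@B3, c@B2, d@B3, e@B2, f@B4}   OUT={b@B3, c@B5, d@B5, e@B2, f@B4}
  B6:   IN={a@B7, b@B3, c@B5, d@B5, e@B2, f@B4, f@B7}   OUT={a@B7, b@B3, c@B5, d@B5, e@B2, f@B4, f@B7}
  B7:   IN={a@B7, b@B3, c@B5, d@B5, e@B2, f@B4, f@B7}   OUT={a@B7, b@B3, c@B5, d@B5, e@B2, f@B7}
  B8:   IN={a@B7, b@B3, c@B2, c@B5, d@B3, d@B5, e@B2, f@B7}   OUT={a@B7, b@B3, c@B2, c@B5, d@B3, d@B5, e@B2, f@B8}
  B9:   IN={a@B7, b@B1, b@B3, c@B1, c@B2, c@B5, d@B3, d@B5, e@B2, f@B7, f@B8}   OUT={a@B7, b@B1, b@B3, c@B1, c@B2, c@B5, d@B3, d@B5, e@B9, f@B7, f@B8}

Merge at B4: IN[B4] = OUT[B3] = {b@B3, c@B2, d@B3, e@B2}
Applying B4's transfer function to that IN value gives OUT[B4] (row B4 above).

Answer: {b@B3, c@B2, d@B3, e@B2, f@B4}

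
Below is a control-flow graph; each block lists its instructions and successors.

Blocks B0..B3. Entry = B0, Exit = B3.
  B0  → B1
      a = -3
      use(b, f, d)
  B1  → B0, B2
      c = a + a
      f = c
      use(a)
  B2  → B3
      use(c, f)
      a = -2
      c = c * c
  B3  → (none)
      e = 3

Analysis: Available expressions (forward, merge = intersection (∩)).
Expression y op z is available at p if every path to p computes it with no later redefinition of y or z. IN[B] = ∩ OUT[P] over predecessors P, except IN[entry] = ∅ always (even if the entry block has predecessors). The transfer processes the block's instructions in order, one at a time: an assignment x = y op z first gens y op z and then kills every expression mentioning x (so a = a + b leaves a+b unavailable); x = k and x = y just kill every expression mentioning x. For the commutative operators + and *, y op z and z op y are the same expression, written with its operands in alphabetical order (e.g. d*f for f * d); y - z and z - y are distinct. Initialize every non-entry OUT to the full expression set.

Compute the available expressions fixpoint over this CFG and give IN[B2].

Answer: {a+a}

Trace:
Per-block solution:
  B0:   IN={}   OUT={}
  B1:   IN={}   OUT={a+a}
  B2:   IN={a+a}   OUT={}
  B3:   IN={}   OUT={}

Merge at B2: IN[B2] = OUT[B1] = {a+a}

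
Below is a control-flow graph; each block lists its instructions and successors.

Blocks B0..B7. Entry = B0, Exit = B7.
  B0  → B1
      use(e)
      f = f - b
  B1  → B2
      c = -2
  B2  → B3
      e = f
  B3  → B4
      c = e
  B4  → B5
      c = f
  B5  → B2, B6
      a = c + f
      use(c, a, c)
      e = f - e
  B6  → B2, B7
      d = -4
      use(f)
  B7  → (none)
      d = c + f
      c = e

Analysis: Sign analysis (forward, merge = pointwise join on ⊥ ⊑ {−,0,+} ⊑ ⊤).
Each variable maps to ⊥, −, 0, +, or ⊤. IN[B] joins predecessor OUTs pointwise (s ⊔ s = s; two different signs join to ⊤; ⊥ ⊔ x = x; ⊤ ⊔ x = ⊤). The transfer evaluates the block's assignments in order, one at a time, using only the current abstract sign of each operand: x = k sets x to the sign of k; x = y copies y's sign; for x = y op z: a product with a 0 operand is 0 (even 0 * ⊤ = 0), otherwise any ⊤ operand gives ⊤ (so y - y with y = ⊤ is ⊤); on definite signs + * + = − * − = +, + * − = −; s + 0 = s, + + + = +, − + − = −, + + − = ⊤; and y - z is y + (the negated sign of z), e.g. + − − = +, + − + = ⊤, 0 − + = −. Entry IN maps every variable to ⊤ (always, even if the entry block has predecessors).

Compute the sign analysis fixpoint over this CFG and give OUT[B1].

Per-block solution:
  B0: | IN=(all ⊤) | OUT=(all ⊤)
  B1: | IN=(all ⊤) | OUT={c:-; rest ⊤}
  B2: | IN=(all ⊤) | OUT=(all ⊤)
  B3: | IN=(all ⊤) | OUT=(all ⊤)
  B4: | IN=(all ⊤) | OUT=(all ⊤)
  B5: | IN=(all ⊤) | OUT=(all ⊤)
  B6: | IN=(all ⊤) | OUT={d:-; rest ⊤}
  B7: | IN={d:-; rest ⊤} | OUT=(all ⊤)

Merge at B1: IN[B1] = OUT[B0] = {a: ⊤, b: ⊤, c: ⊤, d: ⊤, e: ⊤, f: ⊤}
Applying B1's transfer function to that IN value gives OUT[B1] (row B1 above).

Answer: {a: ⊤, b: ⊤, c: -, d: ⊤, e: ⊤, f: ⊤}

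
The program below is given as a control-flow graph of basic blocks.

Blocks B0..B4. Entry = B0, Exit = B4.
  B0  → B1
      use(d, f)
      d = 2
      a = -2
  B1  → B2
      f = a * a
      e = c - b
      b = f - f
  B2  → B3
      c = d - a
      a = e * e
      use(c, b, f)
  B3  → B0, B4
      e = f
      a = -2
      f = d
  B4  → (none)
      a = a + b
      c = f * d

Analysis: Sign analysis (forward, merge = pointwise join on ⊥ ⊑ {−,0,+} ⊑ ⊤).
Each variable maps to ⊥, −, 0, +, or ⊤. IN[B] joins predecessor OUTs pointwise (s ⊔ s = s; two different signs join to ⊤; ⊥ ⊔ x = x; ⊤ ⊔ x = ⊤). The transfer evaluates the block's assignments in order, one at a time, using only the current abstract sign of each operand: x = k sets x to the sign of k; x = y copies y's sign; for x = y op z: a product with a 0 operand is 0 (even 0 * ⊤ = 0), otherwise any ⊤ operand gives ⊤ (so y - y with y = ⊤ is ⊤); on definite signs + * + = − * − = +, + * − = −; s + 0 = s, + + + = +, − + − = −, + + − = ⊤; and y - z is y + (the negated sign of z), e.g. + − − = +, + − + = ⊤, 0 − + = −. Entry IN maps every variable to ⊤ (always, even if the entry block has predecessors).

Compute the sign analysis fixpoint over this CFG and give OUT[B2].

Answer: {a: ⊤, b: ⊤, c: +, d: +, e: ⊤, f: +}

Derivation:
Per-block solution:
  B0: | IN=(all ⊤) | OUT={a:-, d:+; rest ⊤}
  B1: | IN={a:-, d:+; rest ⊤} | OUT={a:-, d:+, f:+; rest ⊤}
  B2: | IN={a:-, d:+, f:+; rest ⊤} | OUT={c:+, d:+, f:+; rest ⊤}
  B3: | IN={c:+, d:+, f:+; rest ⊤} | OUT={a:-, c:+, d:+, e:+, f:+; rest ⊤}
  B4: | IN={a:-, c:+, d:+, e:+, f:+; rest ⊤} | OUT={c:+, d:+, e:+, f:+; rest ⊤}

Merge at B2: IN[B2] = OUT[B1] = {a: -, b: ⊤, c: ⊤, d: +, e: ⊤, f: +}
Applying B2's transfer function to that IN value gives OUT[B2] (row B2 above).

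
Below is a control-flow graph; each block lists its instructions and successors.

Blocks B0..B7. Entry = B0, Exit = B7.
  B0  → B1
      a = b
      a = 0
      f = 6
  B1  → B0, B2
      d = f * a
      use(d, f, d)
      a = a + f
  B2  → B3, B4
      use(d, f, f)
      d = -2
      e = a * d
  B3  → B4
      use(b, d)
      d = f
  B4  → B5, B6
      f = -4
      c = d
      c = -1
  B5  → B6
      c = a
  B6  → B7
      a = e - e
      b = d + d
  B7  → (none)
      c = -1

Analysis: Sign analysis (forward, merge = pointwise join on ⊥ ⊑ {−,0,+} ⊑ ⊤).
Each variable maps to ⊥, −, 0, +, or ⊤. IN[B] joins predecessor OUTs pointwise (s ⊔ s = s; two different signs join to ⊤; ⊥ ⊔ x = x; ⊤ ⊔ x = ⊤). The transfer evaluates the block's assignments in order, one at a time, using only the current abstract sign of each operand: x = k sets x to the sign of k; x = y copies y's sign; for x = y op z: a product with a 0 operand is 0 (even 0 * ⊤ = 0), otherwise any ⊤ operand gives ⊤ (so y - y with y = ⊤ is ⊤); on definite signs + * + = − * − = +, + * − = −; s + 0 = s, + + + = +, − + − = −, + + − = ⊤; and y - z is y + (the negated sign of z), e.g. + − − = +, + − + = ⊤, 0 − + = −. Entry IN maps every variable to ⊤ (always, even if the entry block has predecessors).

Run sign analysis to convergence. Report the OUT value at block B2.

Converged values:
  B0:   IN=(all ⊤)   OUT={a:0, f:+; rest ⊤}
  B1:   IN={a:0, f:+; rest ⊤}   OUT={a:+, d:0, f:+; rest ⊤}
  B2:   IN={a:+, d:0, f:+; rest ⊤}   OUT={a:+, d:-, e:-, f:+; rest ⊤}
  B3:   IN={a:+, d:-, e:-, f:+; rest ⊤}   OUT={a:+, d:+, e:-, f:+; rest ⊤}
  B4:   IN={a:+, e:-, f:+; rest ⊤}   OUT={a:+, c:-, e:-, f:-; rest ⊤}
  B5:   IN={a:+, c:-, e:-, f:-; rest ⊤}   OUT={a:+, c:+, e:-, f:-; rest ⊤}
  B6:   IN={a:+, e:-, f:-; rest ⊤}   OUT={e:-, f:-; rest ⊤}
  B7:   IN={e:-, f:-; rest ⊤}   OUT={c:-, e:-, f:-; rest ⊤}

Merge at B2: IN[B2] = OUT[B1] = {a: +, b: ⊤, c: ⊤, d: 0, e: ⊤, f: +}
Applying B2's transfer function to that IN value gives OUT[B2] (row B2 above).

Answer: {a: +, b: ⊤, c: ⊤, d: -, e: -, f: +}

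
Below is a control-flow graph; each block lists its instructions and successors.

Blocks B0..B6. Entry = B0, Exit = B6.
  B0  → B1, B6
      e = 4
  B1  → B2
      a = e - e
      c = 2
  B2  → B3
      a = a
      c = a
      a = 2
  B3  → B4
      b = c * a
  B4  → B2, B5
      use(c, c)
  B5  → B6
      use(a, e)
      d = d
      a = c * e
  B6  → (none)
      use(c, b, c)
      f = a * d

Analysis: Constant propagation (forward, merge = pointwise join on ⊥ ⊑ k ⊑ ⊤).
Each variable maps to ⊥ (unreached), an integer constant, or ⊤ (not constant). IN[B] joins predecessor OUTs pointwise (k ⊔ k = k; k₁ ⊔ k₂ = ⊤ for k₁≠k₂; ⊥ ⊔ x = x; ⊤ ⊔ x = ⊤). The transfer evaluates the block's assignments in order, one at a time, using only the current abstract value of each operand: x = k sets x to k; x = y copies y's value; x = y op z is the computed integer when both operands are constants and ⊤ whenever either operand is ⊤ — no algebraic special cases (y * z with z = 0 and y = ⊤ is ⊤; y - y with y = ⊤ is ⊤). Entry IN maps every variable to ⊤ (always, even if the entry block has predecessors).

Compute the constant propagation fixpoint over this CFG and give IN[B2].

Answer: {a: ⊤, b: ⊤, c: ⊤, d: ⊤, e: 4, f: ⊤}

Trace:
Fixpoint table:
  B0: | IN=(all ⊤) | OUT={e:4; rest ⊤}
  B1: | IN={e:4; rest ⊤} | OUT={a:0, c:2, e:4; rest ⊤}
  B2: | IN={e:4; rest ⊤} | OUT={a:2, e:4; rest ⊤}
  B3: | IN={a:2, e:4; rest ⊤} | OUT={a:2, e:4; rest ⊤}
  B4: | IN={a:2, e:4; rest ⊤} | OUT={a:2, e:4; rest ⊤}
  B5: | IN={a:2, e:4; rest ⊤} | OUT={e:4; rest ⊤}
  B6: | IN={e:4; rest ⊤} | OUT={e:4; rest ⊤}

Merge at B2: IN[B2] = OUT[B1] ⊔ OUT[B4] = {a: ⊤, b: ⊤, c: ⊤, d: ⊤, e: 4, f: ⊤}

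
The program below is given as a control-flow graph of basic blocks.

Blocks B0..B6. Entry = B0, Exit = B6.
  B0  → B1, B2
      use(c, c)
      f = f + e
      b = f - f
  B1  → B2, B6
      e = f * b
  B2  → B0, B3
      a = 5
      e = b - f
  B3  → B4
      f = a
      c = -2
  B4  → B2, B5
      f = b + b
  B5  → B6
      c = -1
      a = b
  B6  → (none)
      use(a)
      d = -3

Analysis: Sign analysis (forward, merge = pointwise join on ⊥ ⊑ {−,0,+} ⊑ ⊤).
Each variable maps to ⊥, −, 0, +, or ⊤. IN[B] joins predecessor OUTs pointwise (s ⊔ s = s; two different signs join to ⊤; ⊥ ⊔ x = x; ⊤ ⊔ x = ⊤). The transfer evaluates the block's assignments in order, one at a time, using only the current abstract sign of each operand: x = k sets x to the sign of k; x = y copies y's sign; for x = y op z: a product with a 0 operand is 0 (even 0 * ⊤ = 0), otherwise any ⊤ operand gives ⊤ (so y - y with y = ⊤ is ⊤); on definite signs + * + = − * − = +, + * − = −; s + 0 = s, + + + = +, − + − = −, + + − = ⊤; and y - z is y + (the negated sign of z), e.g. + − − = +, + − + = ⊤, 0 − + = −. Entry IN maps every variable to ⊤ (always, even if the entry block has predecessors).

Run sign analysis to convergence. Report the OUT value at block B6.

Fixpoint table:
  B0: | IN=(all ⊤) | OUT=(all ⊤)
  B1: | IN=(all ⊤) | OUT=(all ⊤)
  B2: | IN=(all ⊤) | OUT={a:+; rest ⊤}
  B3: | IN={a:+; rest ⊤} | OUT={a:+, c:-, f:+; rest ⊤}
  B4: | IN={a:+, c:-, f:+; rest ⊤} | OUT={a:+, c:-; rest ⊤}
  B5: | IN={a:+, c:-; rest ⊤} | OUT={c:-; rest ⊤}
  B6: | IN=(all ⊤) | OUT={d:-; rest ⊤}

Merge at B6: IN[B6] = OUT[B1] ⊔ OUT[B5] = {a: ⊤, b: ⊤, c: ⊤, d: ⊤, e: ⊤, f: ⊤}
Applying B6's transfer function to that IN value gives OUT[B6] (row B6 above).

Answer: {a: ⊤, b: ⊤, c: ⊤, d: -, e: ⊤, f: ⊤}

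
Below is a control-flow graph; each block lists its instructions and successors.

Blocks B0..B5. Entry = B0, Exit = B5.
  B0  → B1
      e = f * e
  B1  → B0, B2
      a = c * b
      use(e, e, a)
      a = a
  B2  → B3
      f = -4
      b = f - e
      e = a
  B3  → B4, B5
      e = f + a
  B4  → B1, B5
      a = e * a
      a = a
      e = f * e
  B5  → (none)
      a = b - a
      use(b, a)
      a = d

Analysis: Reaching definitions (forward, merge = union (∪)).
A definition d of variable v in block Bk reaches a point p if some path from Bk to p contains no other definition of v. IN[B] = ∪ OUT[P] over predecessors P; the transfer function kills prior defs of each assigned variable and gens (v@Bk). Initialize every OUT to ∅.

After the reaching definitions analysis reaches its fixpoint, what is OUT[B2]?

Fixpoint table:
  B0:  IN={a@B1, b@B2, e@B0, e@B4, f@B2}  OUT={a@B1, b@B2, e@B0, f@B2}
  B1:  IN={a@B1, a@B4, b@B2, e@B0, e@B4, f@B2}  OUT={a@B1, b@B2, e@B0, e@B4, f@B2}
  B2:  IN={a@B1, b@B2, e@B0, e@B4, f@B2}  OUT={a@B1, b@B2, e@B2, f@B2}
  B3:  IN={a@B1, b@B2, e@B2, f@B2}  OUT={a@B1, b@B2, e@B3, f@B2}
  B4:  IN={a@B1, b@B2, e@B3, f@B2}  OUT={a@B4, b@B2, e@B4, f@B2}
  B5:  IN={a@B1, a@B4, b@B2, e@B3, e@B4, f@B2}  OUT={a@B5, b@B2, e@B3, e@B4, f@B2}

Merge at B2: IN[B2] = OUT[B1] = {a@B1, b@B2, e@B0, e@B4, f@B2}
Applying B2's transfer function to that IN value gives OUT[B2] (row B2 above).

Answer: {a@B1, b@B2, e@B2, f@B2}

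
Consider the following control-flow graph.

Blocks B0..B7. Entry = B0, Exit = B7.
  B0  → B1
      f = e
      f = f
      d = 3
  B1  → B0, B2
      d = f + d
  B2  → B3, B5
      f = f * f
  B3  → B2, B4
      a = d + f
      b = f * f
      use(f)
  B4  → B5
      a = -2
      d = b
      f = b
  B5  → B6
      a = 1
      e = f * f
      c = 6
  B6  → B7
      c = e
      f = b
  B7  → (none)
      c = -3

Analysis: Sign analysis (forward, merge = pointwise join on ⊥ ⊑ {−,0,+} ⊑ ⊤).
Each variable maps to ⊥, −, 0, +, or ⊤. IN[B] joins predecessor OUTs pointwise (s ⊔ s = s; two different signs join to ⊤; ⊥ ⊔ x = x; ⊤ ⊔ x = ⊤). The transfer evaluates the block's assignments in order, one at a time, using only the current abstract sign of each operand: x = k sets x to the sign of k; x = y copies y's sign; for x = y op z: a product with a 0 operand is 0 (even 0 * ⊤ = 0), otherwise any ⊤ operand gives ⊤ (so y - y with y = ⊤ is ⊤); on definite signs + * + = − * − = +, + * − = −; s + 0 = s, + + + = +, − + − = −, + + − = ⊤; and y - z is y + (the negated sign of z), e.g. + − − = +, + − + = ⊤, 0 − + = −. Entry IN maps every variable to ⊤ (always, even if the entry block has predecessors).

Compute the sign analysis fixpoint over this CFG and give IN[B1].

Converged values:
  B0:   IN=(all ⊤)   OUT={d:+; rest ⊤}
  B1:   IN={d:+; rest ⊤}   OUT=(all ⊤)
  B2:   IN=(all ⊤)   OUT=(all ⊤)
  B3:   IN=(all ⊤)   OUT=(all ⊤)
  B4:   IN=(all ⊤)   OUT={a:-; rest ⊤}
  B5:   IN=(all ⊤)   OUT={a:+, c:+; rest ⊤}
  B6:   IN={a:+, c:+; rest ⊤}   OUT={a:+; rest ⊤}
  B7:   IN={a:+; rest ⊤}   OUT={a:+, c:-; rest ⊤}

Merge at B1: IN[B1] = OUT[B0] = {a: ⊤, b: ⊤, c: ⊤, d: +, e: ⊤, f: ⊤}

Answer: {a: ⊤, b: ⊤, c: ⊤, d: +, e: ⊤, f: ⊤}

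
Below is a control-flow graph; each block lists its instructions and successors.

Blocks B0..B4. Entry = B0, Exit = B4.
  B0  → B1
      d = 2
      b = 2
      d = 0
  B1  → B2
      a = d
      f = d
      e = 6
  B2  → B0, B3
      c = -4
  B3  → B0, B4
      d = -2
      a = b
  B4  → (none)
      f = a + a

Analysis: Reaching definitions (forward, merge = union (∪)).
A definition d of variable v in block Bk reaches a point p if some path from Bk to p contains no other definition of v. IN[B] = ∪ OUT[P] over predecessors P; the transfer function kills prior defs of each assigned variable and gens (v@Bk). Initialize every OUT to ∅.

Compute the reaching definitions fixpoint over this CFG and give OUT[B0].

Answer: {a@B1, a@B3, b@B0, c@B2, d@B0, e@B1, f@B1}

Derivation:
Converged values:
  B0:  IN={a@B1, a@B3, b@B0, c@B2, d@B0, d@B3, e@B1, f@B1}  OUT={a@B1, a@B3, b@B0, c@B2, d@B0, e@B1, f@B1}
  B1:  IN={a@B1, a@B3, b@B0, c@B2, d@B0, e@B1, f@B1}  OUT={a@B1, b@B0, c@B2, d@B0, e@B1, f@B1}
  B2:  IN={a@B1, b@B0, c@B2, d@B0, e@B1, f@B1}  OUT={a@B1, b@B0, c@B2, d@B0, e@B1, f@B1}
  B3:  IN={a@B1, b@B0, c@B2, d@B0, e@B1, f@B1}  OUT={a@B3, b@B0, c@B2, d@B3, e@B1, f@B1}
  B4:  IN={a@B3, b@B0, c@B2, d@B3, e@B1, f@B1}  OUT={a@B3, b@B0, c@B2, d@B3, e@B1, f@B4}

Merge at B0 (entry node, so the boundary value {} is joined with the incoming edge(s)): IN[B0] = {} ⊔ OUT[B2] ⊔ OUT[B3] = {a@B1, a@B3, b@B0, c@B2, d@B0, d@B3, e@B1, f@B1}
Applying B0's transfer function to that IN value gives OUT[B0] (row B0 above).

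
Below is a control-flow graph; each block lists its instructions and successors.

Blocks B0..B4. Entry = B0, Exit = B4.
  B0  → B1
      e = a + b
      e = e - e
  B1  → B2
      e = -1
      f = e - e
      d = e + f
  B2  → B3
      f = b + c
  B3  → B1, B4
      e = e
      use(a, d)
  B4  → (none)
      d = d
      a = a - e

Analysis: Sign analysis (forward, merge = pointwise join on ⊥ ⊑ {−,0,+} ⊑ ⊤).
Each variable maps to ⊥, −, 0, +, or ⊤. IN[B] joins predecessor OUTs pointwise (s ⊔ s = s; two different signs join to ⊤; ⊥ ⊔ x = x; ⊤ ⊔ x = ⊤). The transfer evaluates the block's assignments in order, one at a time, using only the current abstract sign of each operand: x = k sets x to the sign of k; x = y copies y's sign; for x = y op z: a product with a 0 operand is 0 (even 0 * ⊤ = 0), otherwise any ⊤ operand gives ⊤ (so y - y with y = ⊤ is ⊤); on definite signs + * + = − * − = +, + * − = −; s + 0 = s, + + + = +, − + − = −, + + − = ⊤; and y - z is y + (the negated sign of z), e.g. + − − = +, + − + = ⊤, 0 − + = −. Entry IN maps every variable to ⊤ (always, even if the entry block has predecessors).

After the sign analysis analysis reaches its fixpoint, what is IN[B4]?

Answer: {a: ⊤, b: ⊤, c: ⊤, d: ⊤, e: -, f: ⊤}

Derivation:
Fixpoint table:
  B0: | IN=(all ⊤) | OUT=(all ⊤)
  B1: | IN=(all ⊤) | OUT={e:-; rest ⊤}
  B2: | IN={e:-; rest ⊤} | OUT={e:-; rest ⊤}
  B3: | IN={e:-; rest ⊤} | OUT={e:-; rest ⊤}
  B4: | IN={e:-; rest ⊤} | OUT={e:-; rest ⊤}

Merge at B4: IN[B4] = OUT[B3] = {a: ⊤, b: ⊤, c: ⊤, d: ⊤, e: -, f: ⊤}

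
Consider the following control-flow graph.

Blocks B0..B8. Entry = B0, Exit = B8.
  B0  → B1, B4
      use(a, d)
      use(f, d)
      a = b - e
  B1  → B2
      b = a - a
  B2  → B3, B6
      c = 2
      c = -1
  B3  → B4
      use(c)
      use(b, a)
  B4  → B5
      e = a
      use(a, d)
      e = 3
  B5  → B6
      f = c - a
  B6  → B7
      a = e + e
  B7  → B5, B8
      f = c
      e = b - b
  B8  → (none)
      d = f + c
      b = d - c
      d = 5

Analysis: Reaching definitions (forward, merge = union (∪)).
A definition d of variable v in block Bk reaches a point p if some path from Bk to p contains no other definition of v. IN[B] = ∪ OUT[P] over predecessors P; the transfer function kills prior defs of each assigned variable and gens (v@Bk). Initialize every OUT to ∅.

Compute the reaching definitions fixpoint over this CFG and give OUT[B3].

Answer: {a@B0, b@B1, c@B2}

Working:
Converged values:
  B0:   IN={}   OUT={a@B0}
  B1:   IN={a@B0}   OUT={a@B0, b@B1}
  B2:   IN={a@B0, b@B1}   OUT={a@B0, b@B1, c@B2}
  B3:   IN={a@B0, b@B1, c@B2}   OUT={a@B0, b@B1, c@B2}
  B4:   IN={a@B0, b@B1, c@B2}   OUT={a@B0, b@B1, c@B2, e@B4}
  B5:   IN={a@B0, a@B6, b@B1, c@B2, e@B4, e@B7, f@B7}   OUT={a@B0, a@B6, b@B1, c@B2, e@B4, e@B7, f@B5}
  B6:   IN={a@B0, a@B6, b@B1, c@B2, e@B4, e@B7, f@B5}   OUT={a@B6, b@B1, c@B2, e@B4, e@B7, f@B5}
  B7:   IN={a@B6, b@B1, c@B2, e@B4, e@B7, f@B5}   OUT={a@B6, b@B1, c@B2, e@B7, f@B7}
  B8:   IN={a@B6, b@B1, c@B2, e@B7, f@B7}   OUT={a@B6, b@B8, c@B2, d@B8, e@B7, f@B7}

Merge at B3: IN[B3] = OUT[B2] = {a@B0, b@B1, c@B2}
Applying B3's transfer function to that IN value gives OUT[B3] (row B3 above).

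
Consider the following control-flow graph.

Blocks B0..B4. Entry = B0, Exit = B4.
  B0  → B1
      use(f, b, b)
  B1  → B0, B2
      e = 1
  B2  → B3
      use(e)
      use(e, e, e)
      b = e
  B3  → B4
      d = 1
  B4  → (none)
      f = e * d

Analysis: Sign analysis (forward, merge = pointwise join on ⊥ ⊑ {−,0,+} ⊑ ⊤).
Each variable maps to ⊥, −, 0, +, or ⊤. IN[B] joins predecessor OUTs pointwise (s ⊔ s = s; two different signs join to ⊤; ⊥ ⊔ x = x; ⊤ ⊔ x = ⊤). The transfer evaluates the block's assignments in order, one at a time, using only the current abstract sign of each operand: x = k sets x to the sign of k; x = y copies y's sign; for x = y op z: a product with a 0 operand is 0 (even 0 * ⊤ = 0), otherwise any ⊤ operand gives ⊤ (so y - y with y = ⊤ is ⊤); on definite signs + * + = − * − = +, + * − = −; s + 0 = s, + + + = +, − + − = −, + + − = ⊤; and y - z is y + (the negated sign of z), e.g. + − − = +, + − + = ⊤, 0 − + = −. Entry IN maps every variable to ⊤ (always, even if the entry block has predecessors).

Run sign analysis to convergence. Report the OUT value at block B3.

Per-block solution:
  B0: | IN=(all ⊤) | OUT=(all ⊤)
  B1: | IN=(all ⊤) | OUT={e:+; rest ⊤}
  B2: | IN={e:+; rest ⊤} | OUT={b:+, e:+; rest ⊤}
  B3: | IN={b:+, e:+; rest ⊤} | OUT={b:+, d:+, e:+; rest ⊤}
  B4: | IN={b:+, d:+, e:+; rest ⊤} | OUT={b:+, d:+, e:+, f:+; rest ⊤}

Merge at B3: IN[B3] = OUT[B2] = {a: ⊤, b: +, c: ⊤, d: ⊤, e: +, f: ⊤}
Applying B3's transfer function to that IN value gives OUT[B3] (row B3 above).

Answer: {a: ⊤, b: +, c: ⊤, d: +, e: +, f: ⊤}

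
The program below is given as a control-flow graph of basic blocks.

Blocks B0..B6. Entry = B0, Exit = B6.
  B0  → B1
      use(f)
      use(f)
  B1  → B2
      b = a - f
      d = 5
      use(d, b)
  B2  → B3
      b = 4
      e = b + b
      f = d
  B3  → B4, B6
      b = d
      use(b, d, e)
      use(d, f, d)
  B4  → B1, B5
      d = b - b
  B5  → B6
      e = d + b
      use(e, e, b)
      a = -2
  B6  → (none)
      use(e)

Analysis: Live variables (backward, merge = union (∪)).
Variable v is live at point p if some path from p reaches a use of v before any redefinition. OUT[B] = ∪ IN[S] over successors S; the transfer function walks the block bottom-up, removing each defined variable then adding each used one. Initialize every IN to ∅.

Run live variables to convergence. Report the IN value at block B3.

Answer: {a, d, e, f}

Working:
Fixpoint table:
  B0:  IN={a, f}  OUT={a, f}
  B1:  IN={a, f}  OUT={a, d}
  B2:  IN={a, d}  OUT={a, d, e, f}
  B3:  IN={a, d, e, f}  OUT={a, b, e, f}
  B4:  IN={a, b, f}  OUT={a, b, d, f}
  B5:  IN={b, d}  OUT={e}
  B6:  IN={e}  OUT={}

Merge at B3: OUT[B3] = IN[B4] ⊔ IN[B6] = {a, b, e, f}
Applying B3's transfer function to that OUT value gives IN[B3] (row B3 above).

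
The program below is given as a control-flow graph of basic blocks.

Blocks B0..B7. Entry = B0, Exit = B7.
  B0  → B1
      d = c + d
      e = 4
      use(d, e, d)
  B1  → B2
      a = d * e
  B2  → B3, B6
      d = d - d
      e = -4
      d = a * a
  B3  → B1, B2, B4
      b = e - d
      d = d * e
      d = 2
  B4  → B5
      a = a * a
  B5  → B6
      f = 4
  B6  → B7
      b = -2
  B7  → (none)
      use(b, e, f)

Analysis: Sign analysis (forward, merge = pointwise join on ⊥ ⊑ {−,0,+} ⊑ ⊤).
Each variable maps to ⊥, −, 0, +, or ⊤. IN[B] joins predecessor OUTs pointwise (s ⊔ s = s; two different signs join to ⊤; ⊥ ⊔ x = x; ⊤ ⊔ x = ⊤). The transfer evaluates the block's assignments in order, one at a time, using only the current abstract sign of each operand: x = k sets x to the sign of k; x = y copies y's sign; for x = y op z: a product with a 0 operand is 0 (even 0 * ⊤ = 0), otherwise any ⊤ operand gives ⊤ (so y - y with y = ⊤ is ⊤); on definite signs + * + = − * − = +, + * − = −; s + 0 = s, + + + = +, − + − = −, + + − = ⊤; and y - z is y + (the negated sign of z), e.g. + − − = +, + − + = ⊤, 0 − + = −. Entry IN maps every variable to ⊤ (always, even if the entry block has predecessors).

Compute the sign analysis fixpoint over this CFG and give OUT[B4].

Fixpoint table:
  B0:  IN=(all ⊤)  OUT={e:+; rest ⊤}
  B1:  IN=(all ⊤)  OUT=(all ⊤)
  B2:  IN=(all ⊤)  OUT={e:-; rest ⊤}
  B3:  IN={e:-; rest ⊤}  OUT={d:+, e:-; rest ⊤}
  B4:  IN={d:+, e:-; rest ⊤}  OUT={d:+, e:-; rest ⊤}
  B5:  IN={d:+, e:-; rest ⊤}  OUT={d:+, e:-, f:+; rest ⊤}
  B6:  IN={e:-; rest ⊤}  OUT={b:-, e:-; rest ⊤}
  B7:  IN={b:-, e:-; rest ⊤}  OUT={b:-, e:-; rest ⊤}

Merge at B4: IN[B4] = OUT[B3] = {a: ⊤, b: ⊤, c: ⊤, d: +, e: -, f: ⊤}
Applying B4's transfer function to that IN value gives OUT[B4] (row B4 above).

Answer: {a: ⊤, b: ⊤, c: ⊤, d: +, e: -, f: ⊤}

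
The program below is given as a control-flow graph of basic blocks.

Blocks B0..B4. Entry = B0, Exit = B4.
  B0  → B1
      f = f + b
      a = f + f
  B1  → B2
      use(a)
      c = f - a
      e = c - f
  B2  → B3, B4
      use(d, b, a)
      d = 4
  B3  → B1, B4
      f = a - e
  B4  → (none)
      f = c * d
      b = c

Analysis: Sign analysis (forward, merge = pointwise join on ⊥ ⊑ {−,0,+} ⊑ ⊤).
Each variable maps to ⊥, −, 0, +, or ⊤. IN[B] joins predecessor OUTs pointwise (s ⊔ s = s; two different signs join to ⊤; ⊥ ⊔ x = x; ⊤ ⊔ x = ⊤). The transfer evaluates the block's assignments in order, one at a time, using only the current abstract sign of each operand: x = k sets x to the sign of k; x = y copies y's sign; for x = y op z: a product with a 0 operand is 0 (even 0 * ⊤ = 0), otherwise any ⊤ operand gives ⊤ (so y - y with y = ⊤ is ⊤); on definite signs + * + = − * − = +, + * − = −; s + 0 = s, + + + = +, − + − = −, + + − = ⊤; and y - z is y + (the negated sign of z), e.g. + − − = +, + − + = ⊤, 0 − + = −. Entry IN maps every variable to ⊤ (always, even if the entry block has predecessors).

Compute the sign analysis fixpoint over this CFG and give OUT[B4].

Fixpoint table:
  B0: | IN=(all ⊤) | OUT=(all ⊤)
  B1: | IN=(all ⊤) | OUT=(all ⊤)
  B2: | IN=(all ⊤) | OUT={d:+; rest ⊤}
  B3: | IN={d:+; rest ⊤} | OUT={d:+; rest ⊤}
  B4: | IN={d:+; rest ⊤} | OUT={d:+; rest ⊤}

Merge at B4: IN[B4] = OUT[B2] ⊔ OUT[B3] = {a: ⊤, b: ⊤, c: ⊤, d: +, e: ⊤, f: ⊤}
Applying B4's transfer function to that IN value gives OUT[B4] (row B4 above).

Answer: {a: ⊤, b: ⊤, c: ⊤, d: +, e: ⊤, f: ⊤}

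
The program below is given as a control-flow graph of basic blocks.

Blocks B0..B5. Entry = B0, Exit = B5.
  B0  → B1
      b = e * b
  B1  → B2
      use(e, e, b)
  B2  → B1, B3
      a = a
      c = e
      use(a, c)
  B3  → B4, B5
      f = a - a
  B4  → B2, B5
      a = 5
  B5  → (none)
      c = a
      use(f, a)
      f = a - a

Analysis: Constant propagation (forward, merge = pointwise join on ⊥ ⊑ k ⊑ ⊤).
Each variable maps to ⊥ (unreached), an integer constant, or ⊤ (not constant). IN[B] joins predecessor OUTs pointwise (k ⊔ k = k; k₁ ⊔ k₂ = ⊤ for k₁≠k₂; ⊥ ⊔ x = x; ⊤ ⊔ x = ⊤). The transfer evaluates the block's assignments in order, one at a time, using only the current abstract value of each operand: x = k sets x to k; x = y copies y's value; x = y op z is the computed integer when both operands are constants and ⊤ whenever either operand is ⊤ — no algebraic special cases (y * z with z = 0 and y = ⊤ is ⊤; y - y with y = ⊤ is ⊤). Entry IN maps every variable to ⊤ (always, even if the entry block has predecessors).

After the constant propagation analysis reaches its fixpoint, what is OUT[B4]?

Per-block solution:
  B0: | IN=(all ⊤) | OUT=(all ⊤)
  B1: | IN=(all ⊤) | OUT=(all ⊤)
  B2: | IN=(all ⊤) | OUT=(all ⊤)
  B3: | IN=(all ⊤) | OUT=(all ⊤)
  B4: | IN=(all ⊤) | OUT={a:5; rest ⊤}
  B5: | IN=(all ⊤) | OUT=(all ⊤)

Merge at B4: IN[B4] = OUT[B3] = {a: ⊤, b: ⊤, c: ⊤, d: ⊤, e: ⊤, f: ⊤}
Applying B4's transfer function to that IN value gives OUT[B4] (row B4 above).

Answer: {a: 5, b: ⊤, c: ⊤, d: ⊤, e: ⊤, f: ⊤}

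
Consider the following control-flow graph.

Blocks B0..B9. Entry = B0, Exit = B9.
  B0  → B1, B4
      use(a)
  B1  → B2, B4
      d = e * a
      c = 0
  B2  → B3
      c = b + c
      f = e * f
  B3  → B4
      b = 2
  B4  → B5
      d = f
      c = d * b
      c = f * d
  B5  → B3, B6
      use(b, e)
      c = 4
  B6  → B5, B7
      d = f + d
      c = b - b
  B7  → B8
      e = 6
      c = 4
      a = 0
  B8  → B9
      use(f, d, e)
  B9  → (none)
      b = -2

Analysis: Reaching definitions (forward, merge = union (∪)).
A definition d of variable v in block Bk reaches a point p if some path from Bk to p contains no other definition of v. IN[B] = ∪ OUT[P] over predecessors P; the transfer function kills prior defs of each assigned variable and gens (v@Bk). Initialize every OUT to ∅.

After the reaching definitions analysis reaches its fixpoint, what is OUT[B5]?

Fixpoint table:
  B0:   IN={}   OUT={}
  B1:   IN={}   OUT={c@B1, d@B1}
  B2:   IN={c@B1, d@B1}   OUT={c@B2, d@B1, f@B2}
  B3:   IN={b@B3, c@B2, c@B5, d@B1, d@B4, d@B6, f@B2}   OUT={b@B3, c@B2, c@B5, d@B1, d@B4, d@B6, f@B2}
  B4:   IN={b@B3, c@B1, c@B2, c@B5, d@B1, d@B4, d@B6, f@B2}   OUT={b@B3, c@B4, d@B4, f@B2}
  B5:   IN={b@B3, c@B4, c@B6, d@B4, d@B6, f@B2}   OUT={b@B3, c@B5, d@B4, d@B6, f@B2}
  B6:   IN={b@B3, c@B5, d@B4, d@B6, f@B2}   OUT={b@B3, c@B6, d@B6, f@B2}
  B7:   IN={b@B3, c@B6, d@B6, f@B2}   OUT={a@B7, b@B3, c@B7, d@B6, e@B7, f@B2}
  B8:   IN={a@B7, b@B3, c@B7, d@B6, e@B7, f@B2}   OUT={a@B7, b@B3, c@B7, d@B6, e@B7, f@B2}
  B9:   IN={a@B7, b@B3, c@B7, d@B6, e@B7, f@B2}   OUT={a@B7, b@B9, c@B7, d@B6, e@B7, f@B2}

Merge at B5: IN[B5] = OUT[B4] ⊔ OUT[B6] = {b@B3, c@B4, c@B6, d@B4, d@B6, f@B2}
Applying B5's transfer function to that IN value gives OUT[B5] (row B5 above).

Answer: {b@B3, c@B5, d@B4, d@B6, f@B2}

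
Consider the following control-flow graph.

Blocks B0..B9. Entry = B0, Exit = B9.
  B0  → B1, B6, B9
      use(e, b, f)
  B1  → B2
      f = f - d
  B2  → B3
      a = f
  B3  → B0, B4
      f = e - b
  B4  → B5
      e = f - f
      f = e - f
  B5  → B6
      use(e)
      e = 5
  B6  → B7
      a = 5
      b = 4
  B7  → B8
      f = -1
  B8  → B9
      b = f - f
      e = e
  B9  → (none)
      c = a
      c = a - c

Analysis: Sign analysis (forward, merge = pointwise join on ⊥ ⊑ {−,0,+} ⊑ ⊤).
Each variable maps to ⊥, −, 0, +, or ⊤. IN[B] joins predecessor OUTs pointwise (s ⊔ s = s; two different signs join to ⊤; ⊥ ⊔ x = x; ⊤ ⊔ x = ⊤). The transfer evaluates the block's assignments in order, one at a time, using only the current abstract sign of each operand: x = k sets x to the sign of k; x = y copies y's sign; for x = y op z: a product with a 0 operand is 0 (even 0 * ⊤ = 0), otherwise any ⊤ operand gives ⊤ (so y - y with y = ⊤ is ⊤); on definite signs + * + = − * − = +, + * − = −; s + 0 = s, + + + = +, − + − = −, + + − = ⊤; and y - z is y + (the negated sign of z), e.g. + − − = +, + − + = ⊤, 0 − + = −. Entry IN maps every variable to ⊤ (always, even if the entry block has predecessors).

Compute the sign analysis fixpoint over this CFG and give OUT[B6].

Per-block solution:
  B0:  IN=(all ⊤)  OUT=(all ⊤)
  B1:  IN=(all ⊤)  OUT=(all ⊤)
  B2:  IN=(all ⊤)  OUT=(all ⊤)
  B3:  IN=(all ⊤)  OUT=(all ⊤)
  B4:  IN=(all ⊤)  OUT=(all ⊤)
  B5:  IN=(all ⊤)  OUT={e:+; rest ⊤}
  B6:  IN=(all ⊤)  OUT={a:+, b:+; rest ⊤}
  B7:  IN={a:+, b:+; rest ⊤}  OUT={a:+, b:+, f:-; rest ⊤}
  B8:  IN={a:+, b:+, f:-; rest ⊤}  OUT={a:+, f:-; rest ⊤}
  B9:  IN=(all ⊤)  OUT=(all ⊤)

Merge at B6: IN[B6] = OUT[B0] ⊔ OUT[B5] = {a: ⊤, b: ⊤, c: ⊤, d: ⊤, e: ⊤, f: ⊤}
Applying B6's transfer function to that IN value gives OUT[B6] (row B6 above).

Answer: {a: +, b: +, c: ⊤, d: ⊤, e: ⊤, f: ⊤}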